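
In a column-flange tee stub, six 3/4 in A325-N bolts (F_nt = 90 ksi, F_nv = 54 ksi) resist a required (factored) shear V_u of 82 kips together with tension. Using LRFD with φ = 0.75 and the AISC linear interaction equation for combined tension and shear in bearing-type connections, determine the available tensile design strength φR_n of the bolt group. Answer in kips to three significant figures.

A_b = π·0.75²/4 = 0.4418 in²; f_rv = 82 / (6 × 0.4418) = 30.94 ksi.
F'_nt = 1.3 F_nt − (F_nt / φF_nv) f_rv = 1.3·90 − (90/(0.75·54))·30.94 = 48.26 ksi, capped at F_nt → F'_nt = 48.26 ksi.
R_n = F'_nt · A_b · n = 48.26 × 0.4418 × 6 = 127.9 kips.
Design strength φR_n = 0.75 × 127.9 = 95.9 kips.

95.9 kips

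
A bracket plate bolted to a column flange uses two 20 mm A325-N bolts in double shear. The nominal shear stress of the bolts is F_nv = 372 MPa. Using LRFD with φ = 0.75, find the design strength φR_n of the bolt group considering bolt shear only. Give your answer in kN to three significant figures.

351 kN

A_b = π × 20² / 4 = 314.2 mm².
R_n = F_nv · A_b · n · n_s = 372 × 314.2 × 2 × 2 / 1000 = 467.5 kN.
Design strength φR_n = 0.75 × 467.5 = 351 kN.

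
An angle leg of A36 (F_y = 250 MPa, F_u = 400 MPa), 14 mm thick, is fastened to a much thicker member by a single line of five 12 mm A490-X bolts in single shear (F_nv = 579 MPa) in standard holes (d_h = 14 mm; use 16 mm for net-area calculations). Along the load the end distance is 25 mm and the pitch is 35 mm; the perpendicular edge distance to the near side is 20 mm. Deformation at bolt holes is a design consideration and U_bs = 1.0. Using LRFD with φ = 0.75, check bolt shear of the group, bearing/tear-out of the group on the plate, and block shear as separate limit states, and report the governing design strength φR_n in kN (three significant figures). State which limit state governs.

Bolt shear: A_b = π·12²/4 = 113.1 mm²; R_n = 579 × 113.1 × 5 × 1 / 1000 = 327.4 kN → 0.75 × 327.4 = 246 kN.
Bearing: edge l_c = 18, r_n = 121 kN; interior l_c = 21, r_n = 141.1 kN; R_n = 121 + 4·141.1 = 685.4 kN → 514 kN.
Block shear: A_gv = 2310, A_nv = 1302, A_nt = 168 mm²; R_n = min(0.6F_uA_nv, 0.6F_yA_gv) + U_bs·F_u·A_nt = 379.7 kN → 285 kN.
Bolt shear governs: 246 kN.

246 kN (bolt shear governs)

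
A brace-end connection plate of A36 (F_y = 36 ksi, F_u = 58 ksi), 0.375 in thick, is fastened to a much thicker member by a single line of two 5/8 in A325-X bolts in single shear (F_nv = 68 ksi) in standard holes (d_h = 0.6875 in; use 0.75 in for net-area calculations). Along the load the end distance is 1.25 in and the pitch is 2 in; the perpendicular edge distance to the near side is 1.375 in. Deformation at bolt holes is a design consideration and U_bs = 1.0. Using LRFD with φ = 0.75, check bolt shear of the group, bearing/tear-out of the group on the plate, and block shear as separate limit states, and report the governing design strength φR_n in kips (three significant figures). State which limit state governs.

31.3 kips (bolt shear governs)

Bolt shear: A_b = π·0.625²/4 = 0.3068 in²; R_n = 68 × 0.3068 × 2 × 1 = 41.72 kips → 0.75 × 41.72 = 31.3 kips.
Bearing: edge l_c = 0.9062, r_n = 23.65 kips; interior l_c = 1.312, r_n = 32.62 kips; R_n = 23.65 + 1·32.62 = 56.28 kips → 42.2 kips.
Block shear: A_gv = 1.219, A_nv = 0.7969, A_nt = 0.375 in²; R_n = min(0.6F_uA_nv, 0.6F_yA_gv) + U_bs·F_u·A_nt = 48.07 kips → 36.1 kips.
Bolt shear governs: 31.3 kips.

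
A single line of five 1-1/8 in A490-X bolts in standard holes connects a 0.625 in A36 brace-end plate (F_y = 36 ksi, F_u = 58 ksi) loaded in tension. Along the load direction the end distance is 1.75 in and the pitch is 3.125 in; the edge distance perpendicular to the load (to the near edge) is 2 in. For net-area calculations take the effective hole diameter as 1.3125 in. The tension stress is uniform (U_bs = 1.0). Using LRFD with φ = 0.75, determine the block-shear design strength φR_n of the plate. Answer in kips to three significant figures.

173 kips

Shear plane L_v = 1.75 + 4·3.125 = 14.25 in; A_gv = 14.25 × 0.625 = 8.906 in².
A_nv = (14.25 − 4.5·1.3125) × 0.625 = 5.215 in².
A_nt = (2 − 0.5·1.3125) × 0.625 = 0.8398 in².
0.6 F_u A_nv = 181.5 kips; 0.6 F_y A_gv = 192.4 kips → shear rupture governs the shear term.
R_n = 181.5 + 1.0 × 58 × 0.8398 = 230.2 kips.
Design strength φR_n = 0.75 × 230.2 = 173 kips.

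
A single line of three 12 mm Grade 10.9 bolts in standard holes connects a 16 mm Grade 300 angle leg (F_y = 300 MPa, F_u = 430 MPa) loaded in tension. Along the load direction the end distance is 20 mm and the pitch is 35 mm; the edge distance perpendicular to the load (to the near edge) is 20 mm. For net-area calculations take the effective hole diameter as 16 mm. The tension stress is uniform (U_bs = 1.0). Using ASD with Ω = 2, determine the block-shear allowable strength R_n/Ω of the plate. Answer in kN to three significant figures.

144 kN

Shear plane L_v = 20 + 2·35 = 90 mm; A_gv = 90 × 16 = 1440 mm².
A_nv = (90 − 2.5·16) × 16 = 800 mm².
A_nt = (20 − 0.5·16) × 16 = 192 mm².
0.6 F_u A_nv = 206.4 kN; 0.6 F_y A_gv = 259.2 kN → shear rupture governs the shear term.
R_n = 206.4 + 1.0 × 430 × 192 / 1000 = 289 kN.
Allowable strength R_n/Ω = 289 / 2 = 144 kN.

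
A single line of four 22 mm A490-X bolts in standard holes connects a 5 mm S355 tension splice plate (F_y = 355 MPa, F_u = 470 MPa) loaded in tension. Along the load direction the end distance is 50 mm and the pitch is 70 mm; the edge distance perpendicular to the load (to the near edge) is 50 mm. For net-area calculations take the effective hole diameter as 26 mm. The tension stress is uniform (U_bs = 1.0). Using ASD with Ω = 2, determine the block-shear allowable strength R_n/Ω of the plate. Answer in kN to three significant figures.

Shear plane L_v = 50 + 3·70 = 260 mm; A_gv = 260 × 5 = 1300 mm².
A_nv = (260 − 3.5·26) × 5 = 845 mm².
A_nt = (50 − 0.5·26) × 5 = 185 mm².
0.6 F_u A_nv = 238.3 kN; 0.6 F_y A_gv = 276.9 kN → shear rupture governs the shear term.
R_n = 238.3 + 1.0 × 470 × 185 / 1000 = 325.2 kN.
Allowable strength R_n/Ω = 325.2 / 2 = 163 kN.

163 kN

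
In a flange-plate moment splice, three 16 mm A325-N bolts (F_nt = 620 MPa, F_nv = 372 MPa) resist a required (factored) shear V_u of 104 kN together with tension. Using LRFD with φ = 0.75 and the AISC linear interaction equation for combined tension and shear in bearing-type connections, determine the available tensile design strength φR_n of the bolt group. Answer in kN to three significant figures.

A_b = π·16²/4 = 201.1 mm²; f_rv = 104 × 1000 / (3 × 201.1) = 172.4 MPa.
F'_nt = 1.3 F_nt − (F_nt / φF_nv) f_rv = 1.3·620 − (620/(0.75·372))·172.4 = 422.8 MPa, capped at F_nt → F'_nt = 422.8 MPa.
R_n = F'_nt · A_b · n = 422.8 × 201.1 × 3 / 1000 = 255.1 kN.
Design strength φR_n = 0.75 × 255.1 = 191 kN.

191 kN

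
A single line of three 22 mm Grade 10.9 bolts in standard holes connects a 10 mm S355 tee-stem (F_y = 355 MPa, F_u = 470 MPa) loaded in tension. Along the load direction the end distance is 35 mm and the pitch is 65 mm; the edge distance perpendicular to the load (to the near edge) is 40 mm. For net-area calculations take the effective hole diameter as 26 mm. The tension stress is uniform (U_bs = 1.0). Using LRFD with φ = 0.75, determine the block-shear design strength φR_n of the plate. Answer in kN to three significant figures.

Shear plane L_v = 35 + 2·65 = 165 mm; A_gv = 165 × 10 = 1650 mm².
A_nv = (165 − 2.5·26) × 10 = 1000 mm².
A_nt = (40 − 0.5·26) × 10 = 270 mm².
0.6 F_u A_nv = 282 kN; 0.6 F_y A_gv = 351.4 kN → shear rupture governs the shear term.
R_n = 282 + 1.0 × 470 × 270 / 1000 = 408.9 kN.
Design strength φR_n = 0.75 × 408.9 = 307 kN.

307 kN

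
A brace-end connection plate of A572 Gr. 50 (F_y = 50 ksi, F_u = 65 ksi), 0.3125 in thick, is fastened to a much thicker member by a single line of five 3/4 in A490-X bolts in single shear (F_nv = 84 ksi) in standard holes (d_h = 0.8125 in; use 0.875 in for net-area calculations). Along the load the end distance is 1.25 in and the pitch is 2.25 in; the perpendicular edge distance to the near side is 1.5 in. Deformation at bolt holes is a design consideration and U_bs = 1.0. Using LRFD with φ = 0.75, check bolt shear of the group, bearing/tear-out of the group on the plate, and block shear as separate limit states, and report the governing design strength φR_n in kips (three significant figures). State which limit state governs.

73.9 kips (block shear governs)

Bolt shear: A_b = π·0.75²/4 = 0.4418 in²; R_n = 84 × 0.4418 × 5 × 1 = 185.6 kips → 0.75 × 185.6 = 139 kips.
Bearing: edge l_c = 0.8438, r_n = 20.57 kips; interior l_c = 1.438, r_n = 35.04 kips; R_n = 20.57 + 4·35.04 = 160.7 kips → 121 kips.
Block shear: A_gv = 3.203, A_nv = 1.973, A_nt = 0.332 in²; R_n = min(0.6F_uA_nv, 0.6F_yA_gv) + U_bs·F_u·A_nt = 98.52 kips → 73.9 kips.
Block shear governs: 73.9 kips.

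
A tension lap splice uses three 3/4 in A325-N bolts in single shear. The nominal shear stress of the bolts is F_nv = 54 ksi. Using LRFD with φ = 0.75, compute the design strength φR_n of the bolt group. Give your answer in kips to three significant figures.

A_b = π × 0.75² / 4 = 0.4418 in².
R_n = F_nv · A_b · n · n_s = 54 × 0.4418 × 3 × 1 = 71.57 kips.
Design strength φR_n = 0.75 × 71.57 = 53.7 kips.

53.7 kips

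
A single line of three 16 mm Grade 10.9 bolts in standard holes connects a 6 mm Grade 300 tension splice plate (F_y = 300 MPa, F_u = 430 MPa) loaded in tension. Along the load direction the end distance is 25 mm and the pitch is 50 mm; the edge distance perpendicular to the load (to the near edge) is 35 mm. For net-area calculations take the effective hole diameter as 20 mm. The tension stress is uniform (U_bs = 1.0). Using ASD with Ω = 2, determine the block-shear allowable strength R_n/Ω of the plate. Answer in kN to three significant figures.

90.3 kN

Shear plane L_v = 25 + 2·50 = 125 mm; A_gv = 125 × 6 = 750 mm².
A_nv = (125 − 2.5·20) × 6 = 450 mm².
A_nt = (35 − 0.5·20) × 6 = 150 mm².
0.6 F_u A_nv = 116.1 kN; 0.6 F_y A_gv = 135 kN → shear rupture governs the shear term.
R_n = 116.1 + 1.0 × 430 × 150 / 1000 = 180.6 kN.
Allowable strength R_n/Ω = 180.6 / 2 = 90.3 kN.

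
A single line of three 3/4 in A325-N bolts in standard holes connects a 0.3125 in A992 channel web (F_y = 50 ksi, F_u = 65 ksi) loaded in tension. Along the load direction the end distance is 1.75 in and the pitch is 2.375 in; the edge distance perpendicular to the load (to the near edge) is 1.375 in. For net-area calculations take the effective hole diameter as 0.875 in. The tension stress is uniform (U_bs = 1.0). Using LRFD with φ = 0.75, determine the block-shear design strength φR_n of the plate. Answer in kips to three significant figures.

Shear plane L_v = 1.75 + 2·2.375 = 6.5 in; A_gv = 6.5 × 0.3125 = 2.031 in².
A_nv = (6.5 − 2.5·0.875) × 0.3125 = 1.348 in².
A_nt = (1.375 − 0.5·0.875) × 0.3125 = 0.293 in².
0.6 F_u A_nv = 52.56 kips; 0.6 F_y A_gv = 60.94 kips → shear rupture governs the shear term.
R_n = 52.56 + 1.0 × 65 × 0.293 = 71.6 kips.
Design strength φR_n = 0.75 × 71.6 = 53.7 kips.

53.7 kips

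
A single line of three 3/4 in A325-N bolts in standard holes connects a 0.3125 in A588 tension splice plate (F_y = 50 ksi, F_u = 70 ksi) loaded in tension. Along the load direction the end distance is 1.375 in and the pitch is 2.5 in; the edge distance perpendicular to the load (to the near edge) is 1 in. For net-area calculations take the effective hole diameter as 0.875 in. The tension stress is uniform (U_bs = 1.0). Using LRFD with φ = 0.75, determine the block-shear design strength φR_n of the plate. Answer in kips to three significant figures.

Shear plane L_v = 1.375 + 2·2.5 = 6.375 in; A_gv = 6.375 × 0.3125 = 1.992 in².
A_nv = (6.375 − 2.5·0.875) × 0.3125 = 1.309 in².
A_nt = (1 − 0.5·0.875) × 0.3125 = 0.1758 in².
0.6 F_u A_nv = 54.96 kips; 0.6 F_y A_gv = 59.77 kips → shear rupture governs the shear term.
R_n = 54.96 + 1.0 × 70 × 0.1758 = 67.27 kips.
Design strength φR_n = 0.75 × 67.27 = 50.4 kips.

50.4 kips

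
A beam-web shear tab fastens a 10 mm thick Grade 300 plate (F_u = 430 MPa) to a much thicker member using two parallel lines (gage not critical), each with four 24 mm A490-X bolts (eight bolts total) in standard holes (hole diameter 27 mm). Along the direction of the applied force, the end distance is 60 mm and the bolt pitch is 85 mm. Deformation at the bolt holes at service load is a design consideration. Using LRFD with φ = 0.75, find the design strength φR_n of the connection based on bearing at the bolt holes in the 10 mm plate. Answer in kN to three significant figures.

1470 kN

Per bolt r_n = 1.2 l_c t F_u ≤ 2.4 d t F_u; upper limit = 2.4 × 24 × 10 × 430 / 1000 = 247.7 kN.
Edge bolt: l_c = 60 − 27/2 = 46.5 mm → 1.2 × 46.5 × 10 × 430 / 1000 = 239.9 → r_n = 239.9 kN.
Interior bolts: l_c = 85 − 27 = 58 mm → 1.2 × 58 × 10 × 430 / 1000 = 299.3 → r_n = 247.7 kN.
R_n = 2 × 239.9 + 6 × 247.7 = 1966 kN.
Design strength φR_n = 0.75 × 1966 = 1470 kN.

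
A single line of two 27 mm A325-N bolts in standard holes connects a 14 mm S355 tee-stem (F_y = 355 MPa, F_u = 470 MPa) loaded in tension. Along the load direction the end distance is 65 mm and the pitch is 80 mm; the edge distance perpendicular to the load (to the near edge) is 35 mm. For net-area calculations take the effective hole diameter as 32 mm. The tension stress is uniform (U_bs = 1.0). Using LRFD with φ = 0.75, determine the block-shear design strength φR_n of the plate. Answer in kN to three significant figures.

Shear plane L_v = 65 + 1·80 = 145 mm; A_gv = 145 × 14 = 2030 mm².
A_nv = (145 − 1.5·32) × 14 = 1358 mm².
A_nt = (35 − 0.5·32) × 14 = 266 mm².
0.6 F_u A_nv = 383 kN; 0.6 F_y A_gv = 432.4 kN → shear rupture governs the shear term.
R_n = 383 + 1.0 × 470 × 266 / 1000 = 508 kN.
Design strength φR_n = 0.75 × 508 = 381 kN.

381 kN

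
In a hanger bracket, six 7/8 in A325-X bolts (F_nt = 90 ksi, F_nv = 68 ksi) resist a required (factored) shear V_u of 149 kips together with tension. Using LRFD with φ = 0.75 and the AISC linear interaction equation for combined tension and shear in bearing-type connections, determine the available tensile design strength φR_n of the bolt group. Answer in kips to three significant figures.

119 kips

A_b = π·0.875²/4 = 0.6013 in²; f_rv = 149 / (6 × 0.6013) = 41.3 ksi.
F'_nt = 1.3 F_nt − (F_nt / φF_nv) f_rv = 1.3·90 − (90/(0.75·68))·41.3 = 44.12 ksi, capped at F_nt → F'_nt = 44.12 ksi.
R_n = F'_nt · A_b · n = 44.12 × 0.6013 × 6 = 159.2 kips.
Design strength φR_n = 0.75 × 159.2 = 119 kips.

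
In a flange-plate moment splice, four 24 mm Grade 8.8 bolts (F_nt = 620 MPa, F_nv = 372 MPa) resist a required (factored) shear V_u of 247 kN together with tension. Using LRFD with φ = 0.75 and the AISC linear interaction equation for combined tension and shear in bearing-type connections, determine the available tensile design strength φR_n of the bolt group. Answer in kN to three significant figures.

A_b = π·24²/4 = 452.4 mm²; f_rv = 247 × 1000 / (4 × 452.4) = 136.5 MPa.
F'_nt = 1.3 F_nt − (F_nt / φF_nv) f_rv = 1.3·620 − (620/(0.75·372))·136.5 = 502.7 MPa, capped at F_nt → F'_nt = 502.7 MPa.
R_n = F'_nt · A_b · n = 502.7 × 452.4 × 4 / 1000 = 909.6 kN.
Design strength φR_n = 0.75 × 909.6 = 682 kN.

682 kN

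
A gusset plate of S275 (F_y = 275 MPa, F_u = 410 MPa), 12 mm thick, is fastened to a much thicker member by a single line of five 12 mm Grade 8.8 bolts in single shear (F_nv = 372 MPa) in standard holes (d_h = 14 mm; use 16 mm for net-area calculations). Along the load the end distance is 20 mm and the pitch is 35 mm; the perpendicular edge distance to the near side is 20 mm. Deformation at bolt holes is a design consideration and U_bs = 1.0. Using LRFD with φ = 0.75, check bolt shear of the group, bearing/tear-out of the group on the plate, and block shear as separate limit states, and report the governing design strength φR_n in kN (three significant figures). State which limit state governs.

Bolt shear: A_b = π·12²/4 = 113.1 mm²; R_n = 372 × 113.1 × 5 × 1 / 1000 = 210.4 kN → 0.75 × 210.4 = 158 kN.
Bearing: edge l_c = 13, r_n = 76.75 kN; interior l_c = 21, r_n = 124 kN; R_n = 76.75 + 4·124 = 572.7 kN → 430 kN.
Block shear: A_gv = 1920, A_nv = 1056, A_nt = 144 mm²; R_n = min(0.6F_uA_nv, 0.6F_yA_gv) + U_bs·F_u·A_nt = 318.8 kN → 239 kN.
Bolt shear governs: 158 kN.

158 kN (bolt shear governs)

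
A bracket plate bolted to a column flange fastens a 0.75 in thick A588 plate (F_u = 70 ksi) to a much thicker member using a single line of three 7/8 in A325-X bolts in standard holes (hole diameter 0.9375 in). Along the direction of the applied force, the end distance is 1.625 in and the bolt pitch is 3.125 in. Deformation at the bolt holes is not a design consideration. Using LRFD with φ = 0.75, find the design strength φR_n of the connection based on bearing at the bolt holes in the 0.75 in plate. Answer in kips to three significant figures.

Per bolt r_n = 1.5 l_c t F_u ≤ 3.0 d t F_u; upper limit = 3.0 × 0.875 × 0.75 × 70 = 137.8 kips.
Edge bolt: l_c = 1.625 − 0.9375/2 = 1.156 in → 1.5 × 1.156 × 0.75 × 70 = 91.05 → r_n = 91.05 kips.
Interior bolts: l_c = 3.125 − 0.9375 = 2.188 in → 1.5 × 2.188 × 0.75 × 70 = 172.3 → r_n = 137.8 kips.
R_n = 1 × 91.05 + 2 × 137.8 = 366.7 kips.
Design strength φR_n = 0.75 × 366.7 = 275 kips.

275 kips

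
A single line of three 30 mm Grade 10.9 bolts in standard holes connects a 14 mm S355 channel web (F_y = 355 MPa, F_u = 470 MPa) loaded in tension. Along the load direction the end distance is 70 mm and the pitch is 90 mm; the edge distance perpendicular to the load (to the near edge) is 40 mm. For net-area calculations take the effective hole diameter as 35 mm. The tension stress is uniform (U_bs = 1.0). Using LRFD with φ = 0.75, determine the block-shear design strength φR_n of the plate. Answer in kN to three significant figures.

592 kN

Shear plane L_v = 70 + 2·90 = 250 mm; A_gv = 250 × 14 = 3500 mm².
A_nv = (250 − 2.5·35) × 14 = 2275 mm².
A_nt = (40 − 0.5·35) × 14 = 315 mm².
0.6 F_u A_nv = 641.6 kN; 0.6 F_y A_gv = 745.5 kN → shear rupture governs the shear term.
R_n = 641.6 + 1.0 × 470 × 315 / 1000 = 789.6 kN.
Design strength φR_n = 0.75 × 789.6 = 592 kN.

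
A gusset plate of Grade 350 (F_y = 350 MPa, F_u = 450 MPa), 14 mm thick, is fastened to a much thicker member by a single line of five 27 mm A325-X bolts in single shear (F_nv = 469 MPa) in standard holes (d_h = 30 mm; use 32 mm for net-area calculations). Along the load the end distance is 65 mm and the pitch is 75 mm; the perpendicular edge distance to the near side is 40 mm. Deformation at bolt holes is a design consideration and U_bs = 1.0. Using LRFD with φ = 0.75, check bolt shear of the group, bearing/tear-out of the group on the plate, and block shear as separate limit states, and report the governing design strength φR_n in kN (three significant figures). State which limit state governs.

740 kN (block shear governs)

Bolt shear: A_b = π·27²/4 = 572.6 mm²; R_n = 469 × 572.6 × 5 × 1 / 1000 = 1343 kN → 0.75 × 1343 = 1010 kN.
Bearing: edge l_c = 50, r_n = 378 kN; interior l_c = 45, r_n = 340.2 kN; R_n = 378 + 4·340.2 = 1739 kN → 1300 kN.
Block shear: A_gv = 5110, A_nv = 3094, A_nt = 336 mm²; R_n = min(0.6F_uA_nv, 0.6F_yA_gv) + U_bs·F_u·A_nt = 986.6 kN → 740 kN.
Block shear governs: 740 kN.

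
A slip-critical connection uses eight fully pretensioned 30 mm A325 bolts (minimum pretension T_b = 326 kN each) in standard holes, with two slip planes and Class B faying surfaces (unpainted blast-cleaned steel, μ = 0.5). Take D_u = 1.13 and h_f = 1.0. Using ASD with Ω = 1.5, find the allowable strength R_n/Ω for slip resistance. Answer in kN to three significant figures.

1960 kN

R_n = μ · D_u · h_f · T_b · n_s · n_b = 0.5 × 1.13 × 1.0 × 326 × 2 × 8 = 2947 kN.
Allowable strength R_n/Ω = 2947 / 1.5 = 1960 kN.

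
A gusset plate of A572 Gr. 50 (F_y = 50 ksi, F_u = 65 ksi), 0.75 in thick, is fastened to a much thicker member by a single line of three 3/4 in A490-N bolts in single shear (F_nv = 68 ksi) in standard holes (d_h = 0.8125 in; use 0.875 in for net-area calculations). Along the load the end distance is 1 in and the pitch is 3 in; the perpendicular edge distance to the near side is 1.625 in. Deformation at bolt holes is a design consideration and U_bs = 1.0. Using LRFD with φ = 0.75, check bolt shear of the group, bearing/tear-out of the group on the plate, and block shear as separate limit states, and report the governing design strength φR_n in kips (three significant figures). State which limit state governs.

Bolt shear: A_b = π·0.75²/4 = 0.4418 in²; R_n = 68 × 0.4418 × 3 × 1 = 90.12 kips → 0.75 × 90.12 = 67.6 kips.
Bearing: edge l_c = 0.5938, r_n = 34.73 kips; interior l_c = 2.188, r_n = 87.75 kips; R_n = 34.73 + 2·87.75 = 210.2 kips → 158 kips.
Block shear: A_gv = 5.25, A_nv = 3.609, A_nt = 0.8906 in²; R_n = min(0.6F_uA_nv, 0.6F_yA_gv) + U_bs·F_u·A_nt = 198.7 kips → 149 kips.
Bolt shear governs: 67.6 kips.

67.6 kips (bolt shear governs)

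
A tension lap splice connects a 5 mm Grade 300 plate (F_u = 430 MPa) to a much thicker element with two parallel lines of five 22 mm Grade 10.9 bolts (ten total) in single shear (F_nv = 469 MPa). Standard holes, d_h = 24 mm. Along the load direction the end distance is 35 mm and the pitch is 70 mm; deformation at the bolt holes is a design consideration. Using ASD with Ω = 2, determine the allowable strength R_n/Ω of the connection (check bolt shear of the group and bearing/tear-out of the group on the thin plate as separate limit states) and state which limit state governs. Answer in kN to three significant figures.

513 kN (bearing governs)

Bolt shear: A_b = π·22²/4 = 380.1 mm²; R_n = 469 × 380.1 × 10 × 1 / 1000 = 1783 kN → 1783 / 2 = 891 kN.
Bearing (1.2 l_c t F_u ≤ 2.4 d t F_u): upper limit = 2.4·22·5·430 / 1000 = 113.5 kN.
  Edge l_c = 35 − 24/2 = 23 → r_n = 59.34 kN; interior l_c = 70 − 24 = 46 → r_n = 113.5 kN.
  R_n,bearing = 2·59.34 + 8·113.5 = 1027 kN → 1027 / 2 = 513 kN.
Bearing governs: 513 kN.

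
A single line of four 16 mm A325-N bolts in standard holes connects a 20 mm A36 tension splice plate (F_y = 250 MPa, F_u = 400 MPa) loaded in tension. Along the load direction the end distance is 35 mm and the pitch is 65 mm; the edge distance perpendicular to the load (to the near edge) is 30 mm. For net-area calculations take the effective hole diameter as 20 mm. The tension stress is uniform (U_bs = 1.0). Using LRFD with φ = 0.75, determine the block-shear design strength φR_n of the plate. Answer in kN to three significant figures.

638 kN

Shear plane L_v = 35 + 3·65 = 230 mm; A_gv = 230 × 20 = 4600 mm².
A_nv = (230 − 3.5·20) × 20 = 3200 mm².
A_nt = (30 − 0.5·20) × 20 = 400 mm².
0.6 F_u A_nv = 768 kN; 0.6 F_y A_gv = 690 kN → shear yielding governs the shear term.
R_n = 690 + 1.0 × 400 × 400 / 1000 = 850 kN.
Design strength φR_n = 0.75 × 850 = 638 kN.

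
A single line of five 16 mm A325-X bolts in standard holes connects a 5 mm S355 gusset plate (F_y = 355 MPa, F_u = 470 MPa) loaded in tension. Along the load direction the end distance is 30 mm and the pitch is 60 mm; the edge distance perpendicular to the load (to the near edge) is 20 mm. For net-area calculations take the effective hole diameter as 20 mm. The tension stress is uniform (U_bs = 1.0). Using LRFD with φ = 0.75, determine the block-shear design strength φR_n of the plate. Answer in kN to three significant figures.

Shear plane L_v = 30 + 4·60 = 270 mm; A_gv = 270 × 5 = 1350 mm².
A_nv = (270 − 4.5·20) × 5 = 900 mm².
A_nt = (20 − 0.5·20) × 5 = 50 mm².
0.6 F_u A_nv = 253.8 kN; 0.6 F_y A_gv = 287.6 kN → shear rupture governs the shear term.
R_n = 253.8 + 1.0 × 470 × 50 / 1000 = 277.3 kN.
Design strength φR_n = 0.75 × 277.3 = 208 kN.

208 kN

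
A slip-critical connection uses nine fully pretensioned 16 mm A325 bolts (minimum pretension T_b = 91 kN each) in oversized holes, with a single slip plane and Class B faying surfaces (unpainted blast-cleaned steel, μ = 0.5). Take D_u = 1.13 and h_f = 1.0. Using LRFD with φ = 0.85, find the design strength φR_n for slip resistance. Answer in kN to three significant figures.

393 kN

R_n = μ · D_u · h_f · T_b · n_s · n_b = 0.5 × 1.13 × 1.0 × 91 × 1 × 9 = 462.7 kN.
Design strength φR_n = 0.85 × 462.7 = 393 kN.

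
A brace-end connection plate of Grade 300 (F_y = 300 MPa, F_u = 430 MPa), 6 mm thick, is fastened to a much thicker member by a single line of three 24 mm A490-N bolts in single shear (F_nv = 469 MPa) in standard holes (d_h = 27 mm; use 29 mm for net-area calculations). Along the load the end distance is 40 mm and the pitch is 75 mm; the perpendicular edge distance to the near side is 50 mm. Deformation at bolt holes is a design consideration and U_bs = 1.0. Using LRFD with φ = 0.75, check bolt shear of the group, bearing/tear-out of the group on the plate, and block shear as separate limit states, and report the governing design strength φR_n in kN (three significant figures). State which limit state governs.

205 kN (block shear governs)

Bolt shear: A_b = π·24²/4 = 452.4 mm²; R_n = 469 × 452.4 × 3 × 1 / 1000 = 636.5 kN → 0.75 × 636.5 = 477 kN.
Bearing: edge l_c = 26.5, r_n = 82.04 kN; interior l_c = 48, r_n = 148.6 kN; R_n = 82.04 + 2·148.6 = 379.3 kN → 284 kN.
Block shear: A_gv = 1140, A_nv = 705, A_nt = 213 mm²; R_n = min(0.6F_uA_nv, 0.6F_yA_gv) + U_bs·F_u·A_nt = 273.5 kN → 205 kN.
Block shear governs: 205 kN.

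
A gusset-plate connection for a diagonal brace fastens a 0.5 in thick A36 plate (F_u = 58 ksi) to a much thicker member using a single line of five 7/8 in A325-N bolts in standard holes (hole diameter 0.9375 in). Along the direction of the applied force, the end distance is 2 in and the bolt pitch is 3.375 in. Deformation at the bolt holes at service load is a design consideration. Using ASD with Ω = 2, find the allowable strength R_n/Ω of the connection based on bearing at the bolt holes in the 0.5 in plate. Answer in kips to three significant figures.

Per bolt r_n = 1.2 l_c t F_u ≤ 2.4 d t F_u; upper limit = 2.4 × 0.875 × 0.5 × 58 = 60.9 kips.
Edge bolt: l_c = 2 − 0.9375/2 = 1.531 in → 1.2 × 1.531 × 0.5 × 58 = 53.29 → r_n = 53.29 kips.
Interior bolts: l_c = 3.375 − 0.9375 = 2.438 in → 1.2 × 2.438 × 0.5 × 58 = 84.82 → r_n = 60.9 kips.
R_n = 1 × 53.29 + 4 × 60.9 = 296.9 kips.
Allowable strength R_n/Ω = 296.9 / 2 = 148 kips.

148 kips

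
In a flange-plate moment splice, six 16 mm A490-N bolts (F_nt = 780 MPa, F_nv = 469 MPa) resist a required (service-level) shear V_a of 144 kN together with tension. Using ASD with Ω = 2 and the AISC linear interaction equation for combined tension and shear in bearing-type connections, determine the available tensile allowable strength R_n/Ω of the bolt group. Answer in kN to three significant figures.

A_b = π·16²/4 = 201.1 mm²; f_rv = 144 × 1000 / (6 × 201.1) = 119.4 MPa.
F'_nt = 1.3 F_nt − (Ω F_nt / F_nv) f_rv = 1.3·780 − (2·780/469)·119.4 = 617 MPa, capped at F_nt → F'_nt = 617 MPa.
R_n = F'_nt · A_b · n = 617 × 201.1 × 6 / 1000 = 744.3 kN.
Allowable strength R_n/Ω = 744.3 / 2 = 372 kN.

372 kN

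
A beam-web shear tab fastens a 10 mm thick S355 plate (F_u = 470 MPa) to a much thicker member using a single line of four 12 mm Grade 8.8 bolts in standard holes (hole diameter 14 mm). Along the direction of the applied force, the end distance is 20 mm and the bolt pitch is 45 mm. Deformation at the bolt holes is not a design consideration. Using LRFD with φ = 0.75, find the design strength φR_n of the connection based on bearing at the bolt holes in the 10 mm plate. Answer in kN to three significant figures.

449 kN

Per bolt r_n = 1.5 l_c t F_u ≤ 3.0 d t F_u; upper limit = 3.0 × 12 × 10 × 470 / 1000 = 169.2 kN.
Edge bolt: l_c = 20 − 14/2 = 13 mm → 1.5 × 13 × 10 × 470 / 1000 = 91.65 → r_n = 91.65 kN.
Interior bolts: l_c = 45 − 14 = 31 mm → 1.5 × 31 × 10 × 470 / 1000 = 218.6 → r_n = 169.2 kN.
R_n = 1 × 91.65 + 3 × 169.2 = 599.2 kN.
Design strength φR_n = 0.75 × 599.2 = 449 kN.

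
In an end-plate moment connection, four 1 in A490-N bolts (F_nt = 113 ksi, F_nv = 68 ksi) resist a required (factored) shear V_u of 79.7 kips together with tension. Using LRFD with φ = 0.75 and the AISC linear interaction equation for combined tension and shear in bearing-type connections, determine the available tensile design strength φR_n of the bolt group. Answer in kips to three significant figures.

A_b = π·1²/4 = 0.7854 in²; f_rv = 79.7 / (4 × 0.7854) = 25.37 ksi.
F'_nt = 1.3 F_nt − (F_nt / φF_nv) f_rv = 1.3·113 − (113/(0.75·68))·25.37 = 90.69 ksi, capped at F_nt → F'_nt = 90.69 ksi.
R_n = F'_nt · A_b · n = 90.69 × 0.7854 × 4 = 284.9 kips.
Design strength φR_n = 0.75 × 284.9 = 214 kips.

214 kips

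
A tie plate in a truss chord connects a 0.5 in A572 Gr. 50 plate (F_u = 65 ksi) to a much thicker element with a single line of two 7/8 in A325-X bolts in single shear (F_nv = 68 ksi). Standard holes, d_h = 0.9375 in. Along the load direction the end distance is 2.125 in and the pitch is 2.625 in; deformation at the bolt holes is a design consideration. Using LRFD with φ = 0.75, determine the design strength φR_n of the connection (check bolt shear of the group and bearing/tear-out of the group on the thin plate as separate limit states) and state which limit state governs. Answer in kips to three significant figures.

Bolt shear: A_b = π·0.875²/4 = 0.6013 in²; R_n = 68 × 0.6013 × 2 × 1 = 81.78 kips → 0.75 × 81.78 = 61.3 kips.
Bearing (1.2 l_c t F_u ≤ 2.4 d t F_u): upper limit = 2.4·0.875·0.5·65 = 68.25 kips.
  Edge l_c = 2.125 − 0.9375/2 = 1.656 → r_n = 64.59 kips; interior l_c = 2.625 − 0.9375 = 1.688 → r_n = 65.81 kips.
  R_n,bearing = 1·64.59 + 1·65.81 = 130.4 kips → 0.75 × 130.4 = 97.8 kips.
Bolt shear governs: 61.3 kips.

61.3 kips (bolt shear governs)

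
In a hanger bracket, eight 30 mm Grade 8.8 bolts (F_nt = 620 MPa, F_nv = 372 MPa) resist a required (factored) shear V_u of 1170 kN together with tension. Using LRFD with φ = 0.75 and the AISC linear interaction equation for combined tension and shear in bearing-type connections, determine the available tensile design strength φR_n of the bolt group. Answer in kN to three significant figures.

A_b = π·30²/4 = 706.9 mm²; f_rv = 1170 × 1000 / (8 × 706.9) = 206.9 MPa.
F'_nt = 1.3 F_nt − (F_nt / φF_nv) f_rv = 1.3·620 − (620/(0.75·372))·206.9 = 346.2 MPa, capped at F_nt → F'_nt = 346.2 MPa.
R_n = F'_nt · A_b · n = 346.2 × 706.9 × 8 / 1000 = 1958 kN.
Design strength φR_n = 0.75 × 1958 = 1470 kN.

1470 kN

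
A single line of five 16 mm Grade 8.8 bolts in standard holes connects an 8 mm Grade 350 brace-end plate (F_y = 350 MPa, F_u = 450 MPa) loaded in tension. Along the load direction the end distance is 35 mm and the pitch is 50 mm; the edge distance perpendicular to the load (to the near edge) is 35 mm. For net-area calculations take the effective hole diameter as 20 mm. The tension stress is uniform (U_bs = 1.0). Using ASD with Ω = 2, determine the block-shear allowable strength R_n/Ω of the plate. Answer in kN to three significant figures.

202 kN

Shear plane L_v = 35 + 4·50 = 235 mm; A_gv = 235 × 8 = 1880 mm².
A_nv = (235 − 4.5·20) × 8 = 1160 mm².
A_nt = (35 − 0.5·20) × 8 = 200 mm².
0.6 F_u A_nv = 313.2 kN; 0.6 F_y A_gv = 394.8 kN → shear rupture governs the shear term.
R_n = 313.2 + 1.0 × 450 × 200 / 1000 = 403.2 kN.
Allowable strength R_n/Ω = 403.2 / 2 = 202 kN.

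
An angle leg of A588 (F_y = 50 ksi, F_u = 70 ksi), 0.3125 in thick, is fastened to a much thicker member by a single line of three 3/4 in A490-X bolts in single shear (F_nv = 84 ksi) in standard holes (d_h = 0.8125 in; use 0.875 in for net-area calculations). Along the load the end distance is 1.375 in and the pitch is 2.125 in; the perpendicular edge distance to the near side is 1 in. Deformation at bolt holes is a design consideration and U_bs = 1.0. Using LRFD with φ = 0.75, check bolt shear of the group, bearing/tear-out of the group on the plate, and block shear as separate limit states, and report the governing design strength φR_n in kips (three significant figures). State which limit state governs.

Bolt shear: A_b = π·0.75²/4 = 0.4418 in²; R_n = 84 × 0.4418 × 3 × 1 = 111.3 kips → 0.75 × 111.3 = 83.5 kips.
Bearing: edge l_c = 0.9688, r_n = 25.43 kips; interior l_c = 1.312, r_n = 34.45 kips; R_n = 25.43 + 2·34.45 = 94.34 kips → 70.8 kips.
Block shear: A_gv = 1.758, A_nv = 1.074, A_nt = 0.1758 in²; R_n = min(0.6F_uA_nv, 0.6F_yA_gv) + U_bs·F_u·A_nt = 57.42 kips → 43.1 kips.
Block shear governs: 43.1 kips.

43.1 kips (block shear governs)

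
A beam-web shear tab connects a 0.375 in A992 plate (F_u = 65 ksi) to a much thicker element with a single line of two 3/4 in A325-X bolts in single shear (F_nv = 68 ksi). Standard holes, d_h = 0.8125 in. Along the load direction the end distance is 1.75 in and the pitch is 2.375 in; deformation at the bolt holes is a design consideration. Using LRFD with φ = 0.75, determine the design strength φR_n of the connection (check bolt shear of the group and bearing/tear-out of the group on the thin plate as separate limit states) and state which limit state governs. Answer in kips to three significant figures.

45.1 kips (bolt shear governs)

Bolt shear: A_b = π·0.75²/4 = 0.4418 in²; R_n = 68 × 0.4418 × 2 × 1 = 60.08 kips → 0.75 × 60.08 = 45.1 kips.
Bearing (1.2 l_c t F_u ≤ 2.4 d t F_u): upper limit = 2.4·0.75·0.375·65 = 43.87 kips.
  Edge l_c = 1.75 − 0.8125/2 = 1.344 → r_n = 39.3 kips; interior l_c = 2.375 − 0.8125 = 1.562 → r_n = 43.87 kips.
  R_n,bearing = 1·39.3 + 1·43.87 = 83.18 kips → 0.75 × 83.18 = 62.4 kips.
Bolt shear governs: 45.1 kips.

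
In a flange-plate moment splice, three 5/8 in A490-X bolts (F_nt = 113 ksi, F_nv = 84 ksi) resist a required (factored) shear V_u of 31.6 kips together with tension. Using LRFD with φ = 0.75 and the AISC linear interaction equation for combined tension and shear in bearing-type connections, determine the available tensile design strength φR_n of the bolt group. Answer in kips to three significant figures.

A_b = π·0.625²/4 = 0.3068 in²; f_rv = 31.6 / (3 × 0.3068) = 34.33 ksi.
F'_nt = 1.3 F_nt − (F_nt / φF_nv) f_rv = 1.3·113 − (113/(0.75·84))·34.33 = 85.32 ksi, capped at F_nt → F'_nt = 85.32 ksi.
R_n = F'_nt · A_b · n = 85.32 × 0.3068 × 3 = 78.53 kips.
Design strength φR_n = 0.75 × 78.53 = 58.9 kips.

58.9 kips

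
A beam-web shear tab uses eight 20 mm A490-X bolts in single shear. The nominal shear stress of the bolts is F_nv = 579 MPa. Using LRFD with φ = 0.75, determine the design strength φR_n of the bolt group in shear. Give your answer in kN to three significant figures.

1090 kN

A_b = π × 20² / 4 = 314.2 mm².
R_n = F_nv · A_b · n · n_s = 579 × 314.2 × 8 × 1 / 1000 = 1455 kN.
Design strength φR_n = 0.75 × 1455 = 1090 kN.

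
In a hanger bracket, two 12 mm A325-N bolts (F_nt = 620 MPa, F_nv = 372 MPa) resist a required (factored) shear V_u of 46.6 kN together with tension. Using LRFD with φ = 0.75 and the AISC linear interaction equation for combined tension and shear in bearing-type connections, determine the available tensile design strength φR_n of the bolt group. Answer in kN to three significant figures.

A_b = π·12²/4 = 113.1 mm²; f_rv = 46.6 × 1000 / (2 × 113.1) = 206 MPa.
F'_nt = 1.3 F_nt − (F_nt / φF_nv) f_rv = 1.3·620 − (620/(0.75·372))·206 = 348.2 MPa, capped at F_nt → F'_nt = 348.2 MPa.
R_n = F'_nt · A_b · n = 348.2 × 113.1 × 2 / 1000 = 78.76 kN.
Design strength φR_n = 0.75 × 78.76 = 59.1 kN.

59.1 kN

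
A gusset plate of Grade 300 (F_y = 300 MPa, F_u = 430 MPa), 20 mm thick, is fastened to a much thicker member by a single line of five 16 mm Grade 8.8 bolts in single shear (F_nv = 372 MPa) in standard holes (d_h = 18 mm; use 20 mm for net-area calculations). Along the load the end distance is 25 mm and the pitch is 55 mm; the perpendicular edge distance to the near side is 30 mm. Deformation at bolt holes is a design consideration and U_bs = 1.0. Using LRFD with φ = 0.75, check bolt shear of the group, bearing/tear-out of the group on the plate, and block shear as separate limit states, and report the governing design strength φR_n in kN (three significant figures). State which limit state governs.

280 kN (bolt shear governs)

Bolt shear: A_b = π·16²/4 = 201.1 mm²; R_n = 372 × 201.1 × 5 × 1 / 1000 = 374 kN → 0.75 × 374 = 280 kN.
Bearing: edge l_c = 16, r_n = 165.1 kN; interior l_c = 37, r_n = 330.2 kN; R_n = 165.1 + 4·330.2 = 1486 kN → 1110 kN.
Block shear: A_gv = 4900, A_nv = 3100, A_nt = 400 mm²; R_n = min(0.6F_uA_nv, 0.6F_yA_gv) + U_bs·F_u·A_nt = 971.8 kN → 729 kN.
Bolt shear governs: 280 kN.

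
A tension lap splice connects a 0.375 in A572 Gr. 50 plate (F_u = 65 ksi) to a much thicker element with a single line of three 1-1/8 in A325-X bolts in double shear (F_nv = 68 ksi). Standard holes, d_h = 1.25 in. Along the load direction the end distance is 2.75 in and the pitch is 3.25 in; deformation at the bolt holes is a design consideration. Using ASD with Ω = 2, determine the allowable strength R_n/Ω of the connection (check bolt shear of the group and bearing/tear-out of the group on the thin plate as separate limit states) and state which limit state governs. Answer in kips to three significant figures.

Bolt shear: A_b = π·1.125²/4 = 0.994 in²; R_n = 68 × 0.994 × 3 × 2 = 405.6 kips → 405.6 / 2 = 203 kips.
Bearing (1.2 l_c t F_u ≤ 2.4 d t F_u): upper limit = 2.4·1.125·0.375·65 = 65.81 kips.
  Edge l_c = 2.75 − 1.25/2 = 2.125 → r_n = 62.16 kips; interior l_c = 3.25 − 1.25 = 2 → r_n = 58.5 kips.
  R_n,bearing = 1·62.16 + 2·58.5 = 179.2 kips → 179.2 / 2 = 89.6 kips.
Bearing governs: 89.6 kips.

89.6 kips (bearing governs)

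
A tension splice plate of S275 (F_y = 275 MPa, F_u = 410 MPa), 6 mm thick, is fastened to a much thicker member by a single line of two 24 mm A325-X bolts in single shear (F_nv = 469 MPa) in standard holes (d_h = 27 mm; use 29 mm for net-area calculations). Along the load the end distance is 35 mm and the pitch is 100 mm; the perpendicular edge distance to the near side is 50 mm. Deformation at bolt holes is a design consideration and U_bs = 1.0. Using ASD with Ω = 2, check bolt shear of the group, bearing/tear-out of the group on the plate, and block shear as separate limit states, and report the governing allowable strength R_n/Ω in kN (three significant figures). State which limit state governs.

Bolt shear: A_b = π·24²/4 = 452.4 mm²; R_n = 469 × 452.4 × 2 × 1 / 1000 = 424.3 kN → 424.3 / 2 = 212 kN.
Bearing: edge l_c = 21.5, r_n = 63.47 kN; interior l_c = 73, r_n = 141.7 kN; R_n = 63.47 + 1·141.7 = 205.2 kN → 103 kN.
Block shear: A_gv = 810, A_nv = 549, A_nt = 213 mm²; R_n = min(0.6F_uA_nv, 0.6F_yA_gv) + U_bs·F_u·A_nt = 221 kN → 110 kN.
Bearing governs: 103 kN.

103 kN (bearing governs)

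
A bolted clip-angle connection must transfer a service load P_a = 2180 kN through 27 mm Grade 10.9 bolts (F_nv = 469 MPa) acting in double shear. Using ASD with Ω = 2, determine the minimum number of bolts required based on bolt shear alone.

A_b = π·27²/4 = 572.6 mm².
Per-bolt allowable strength R_n/Ω = 469 × 572.6 × 2 / 1000 / 2 = 268.5 kN.
n ≥ 2180 / 268.5 = 8.118 → use 9 bolts.

9 bolts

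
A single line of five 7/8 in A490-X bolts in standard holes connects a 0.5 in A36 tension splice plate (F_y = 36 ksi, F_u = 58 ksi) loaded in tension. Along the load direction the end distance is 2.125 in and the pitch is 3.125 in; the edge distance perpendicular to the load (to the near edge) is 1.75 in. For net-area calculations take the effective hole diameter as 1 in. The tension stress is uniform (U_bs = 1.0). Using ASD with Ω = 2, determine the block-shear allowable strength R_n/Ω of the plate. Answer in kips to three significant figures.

Shear plane L_v = 2.125 + 4·3.125 = 14.62 in; A_gv = 14.62 × 0.5 = 7.312 in².
A_nv = (14.62 − 4.5·1) × 0.5 = 5.062 in².
A_nt = (1.75 − 0.5·1) × 0.5 = 0.625 in².
0.6 F_u A_nv = 176.2 kips; 0.6 F_y A_gv = 157.9 kips → shear yielding governs the shear term.
R_n = 157.9 + 1.0 × 58 × 0.625 = 194.2 kips.
Allowable strength R_n/Ω = 194.2 / 2 = 97.1 kips.

97.1 kips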